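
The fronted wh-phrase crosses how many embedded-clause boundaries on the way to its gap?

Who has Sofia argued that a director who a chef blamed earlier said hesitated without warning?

"who" is extracted from the subject of "hesitated".
Boundaries crossed, outermost first: [that], [Ø] — 2 in total.

2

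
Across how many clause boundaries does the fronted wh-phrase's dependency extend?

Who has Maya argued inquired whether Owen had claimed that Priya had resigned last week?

1

"who" is extracted from the subject of "inquired".
Boundaries crossed, outermost first: [Ø] — 1 in total.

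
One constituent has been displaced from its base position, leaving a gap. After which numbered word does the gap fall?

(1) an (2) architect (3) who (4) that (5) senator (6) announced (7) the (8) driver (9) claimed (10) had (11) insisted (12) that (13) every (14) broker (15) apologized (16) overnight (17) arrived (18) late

9

The displaced element is "an architect" (word 2).
It is linked across 2 clause boundaries (Ø → Ø).
It functions as the subject of "insisted", so the gap sits immediately after word 9 ("claimed").
Base order: That senator announced the driver claimed an architect had insisted that every broker apologized overnight.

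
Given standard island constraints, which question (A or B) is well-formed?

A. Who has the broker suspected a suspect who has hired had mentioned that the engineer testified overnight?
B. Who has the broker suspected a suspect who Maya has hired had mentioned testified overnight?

In A, the wh-phrase is extracted from inside a complex-NP island (relative clause) (introduced by "who"), which blocks movement.
In B, the extraction path crosses only that-complement boundaries, which are transparent.
So B is grammatical.

B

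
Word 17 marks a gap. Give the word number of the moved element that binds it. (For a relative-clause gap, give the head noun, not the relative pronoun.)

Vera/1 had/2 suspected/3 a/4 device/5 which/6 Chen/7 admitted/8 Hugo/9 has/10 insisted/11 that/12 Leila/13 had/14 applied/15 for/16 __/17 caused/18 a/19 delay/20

The gap at 17 is the prepositional object of "applied", inside a relative clause.
The relative pronoun is "which" (word 6); it is bound by the head noun immediately before it.
Its filler is the head noun "device", at word 5.

5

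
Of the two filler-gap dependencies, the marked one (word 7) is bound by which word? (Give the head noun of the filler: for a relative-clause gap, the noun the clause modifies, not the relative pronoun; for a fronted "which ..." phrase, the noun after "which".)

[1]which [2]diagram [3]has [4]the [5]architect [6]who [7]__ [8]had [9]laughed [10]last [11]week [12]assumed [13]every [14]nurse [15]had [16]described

5

The marked gap is inside the relative clause, the subject of "laughed".
Its filler is the head noun "architect" (via "who"), at word 5.
(The other dependency links word 2 to a gap after word 16.)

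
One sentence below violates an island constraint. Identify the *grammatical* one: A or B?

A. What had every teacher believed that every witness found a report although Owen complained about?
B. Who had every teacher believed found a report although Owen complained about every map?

In A, the wh-phrase is extracted from inside an adjunct island (introduced by "although"), which blocks movement.
In B, the extraction path crosses only that-complement boundaries, which are transparent.
So B is grammatical.

B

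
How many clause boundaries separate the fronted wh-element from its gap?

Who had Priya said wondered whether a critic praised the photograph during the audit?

"who" is extracted from the subject of "wondered".
Boundaries crossed, outermost first: [Ø] — 1 in total.

1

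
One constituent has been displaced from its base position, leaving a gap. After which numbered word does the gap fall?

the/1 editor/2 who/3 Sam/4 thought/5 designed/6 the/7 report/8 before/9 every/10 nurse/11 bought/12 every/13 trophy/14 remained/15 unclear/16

5

The displaced element is "the editor" (word 2).
It is linked across 1 clause boundary (Ø).
It functions as the subject of "designed", so the gap sits immediately after word 5 ("thought").
Base order: Sam thought that the editor designed the report before every nurse bought every trophy.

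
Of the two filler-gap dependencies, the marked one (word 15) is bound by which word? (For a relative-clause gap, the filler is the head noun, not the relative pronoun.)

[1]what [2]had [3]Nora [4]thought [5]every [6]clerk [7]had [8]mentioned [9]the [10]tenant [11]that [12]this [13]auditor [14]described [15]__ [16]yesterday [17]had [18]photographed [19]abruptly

10

The marked gap is inside the relative clause, the direct object of "described".
Its filler is the head noun "tenant" (via "that"), at word 10.
(The other dependency links word 1 to a gap after word 18.)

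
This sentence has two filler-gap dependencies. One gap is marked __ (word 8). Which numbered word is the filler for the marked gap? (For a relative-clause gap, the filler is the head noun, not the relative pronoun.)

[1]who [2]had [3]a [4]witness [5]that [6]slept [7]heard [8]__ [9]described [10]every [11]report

The marked gap is the subject of "described".
Its filler is the fronted wh-phrase "who", at word 1.
(The other dependency links word 4 to a gap after word 5.)

1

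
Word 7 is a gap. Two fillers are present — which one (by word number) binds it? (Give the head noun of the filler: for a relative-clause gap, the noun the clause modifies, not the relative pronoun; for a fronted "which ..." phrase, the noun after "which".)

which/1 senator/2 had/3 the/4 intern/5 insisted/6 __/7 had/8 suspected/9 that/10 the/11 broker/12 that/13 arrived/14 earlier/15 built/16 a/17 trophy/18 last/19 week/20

The marked gap is the subject of "suspected".
Its filler is the fronted wh-phrase "which senator", at word 2.
(The other dependency links word 12 to a gap after word 13.)

2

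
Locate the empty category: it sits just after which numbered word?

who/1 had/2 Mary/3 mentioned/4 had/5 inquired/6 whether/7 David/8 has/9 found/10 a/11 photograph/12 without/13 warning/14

4

The displaced element is "who" (word 1).
It is linked across 1 clause boundary (Ø).
It functions as the subject of "inquired", so the gap sits immediately after word 4 ("mentioned").
Base order: Mary had mentioned that who had inquired whether David has found a photograph without warning.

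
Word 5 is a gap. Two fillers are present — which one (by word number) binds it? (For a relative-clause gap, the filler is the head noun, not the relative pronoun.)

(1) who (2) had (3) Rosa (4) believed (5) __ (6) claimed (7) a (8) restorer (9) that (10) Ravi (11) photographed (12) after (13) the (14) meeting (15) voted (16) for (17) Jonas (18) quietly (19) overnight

1

The marked gap is the subject of "claimed".
Its filler is the fronted wh-phrase "who", at word 1.
(The other dependency links word 8 to a gap after word 11.)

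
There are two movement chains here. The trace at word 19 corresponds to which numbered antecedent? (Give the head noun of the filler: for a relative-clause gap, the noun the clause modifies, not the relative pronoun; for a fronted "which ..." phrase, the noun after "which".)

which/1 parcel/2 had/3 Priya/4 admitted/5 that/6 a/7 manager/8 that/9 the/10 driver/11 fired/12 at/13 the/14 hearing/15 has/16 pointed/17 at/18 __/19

The marked gap is the object of the preposition "at" of "pointed".
Its filler is the fronted wh-phrase "which parcel", at word 2.
(The other dependency links word 8 to a gap after word 12.)

2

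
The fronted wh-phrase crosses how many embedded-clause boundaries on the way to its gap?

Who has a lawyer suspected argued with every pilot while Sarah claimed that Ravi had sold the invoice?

"who" is extracted from the subject of "argued".
Boundaries crossed, outermost first: [Ø] — 1 in total.

1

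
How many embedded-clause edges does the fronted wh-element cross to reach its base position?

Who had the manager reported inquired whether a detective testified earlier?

"who" is extracted from the subject of "inquired".
Boundaries crossed, outermost first: [Ø] — 1 in total.

1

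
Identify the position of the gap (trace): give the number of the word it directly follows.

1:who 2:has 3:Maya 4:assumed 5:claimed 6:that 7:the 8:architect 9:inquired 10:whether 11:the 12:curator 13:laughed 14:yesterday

The displaced element is "who" (word 1).
It is linked across 1 clause boundary (Ø).
It functions as the subject of "claimed", so the gap sits immediately after word 4 ("assumed").
Base order: Maya has assumed that who claimed that the architect inquired whether the curator laughed yesterday.

4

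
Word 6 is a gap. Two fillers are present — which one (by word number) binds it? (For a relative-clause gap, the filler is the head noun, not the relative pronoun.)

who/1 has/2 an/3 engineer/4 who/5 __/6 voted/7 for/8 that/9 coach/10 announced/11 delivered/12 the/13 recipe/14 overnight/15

The marked gap is inside the relative clause, the subject of "voted".
Its filler is the head noun "engineer" (via "who"), at word 4.
(The other dependency links word 1 to a gap after word 11.)

4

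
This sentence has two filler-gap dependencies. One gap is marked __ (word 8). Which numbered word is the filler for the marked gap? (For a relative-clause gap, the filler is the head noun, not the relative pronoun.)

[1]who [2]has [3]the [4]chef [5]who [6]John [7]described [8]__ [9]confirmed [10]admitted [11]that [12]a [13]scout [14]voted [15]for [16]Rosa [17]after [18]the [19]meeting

4

The marked gap is inside the relative clause, the direct object of "described".
Its filler is the head noun "chef" (via "who"), at word 4.
(The other dependency links word 1 to a gap after word 9.)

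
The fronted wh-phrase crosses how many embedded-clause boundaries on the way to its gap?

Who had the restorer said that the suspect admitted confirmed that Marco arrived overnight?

2

"who" is extracted from the subject of "confirmed".
Boundaries crossed, outermost first: [that], [Ø] — 2 in total.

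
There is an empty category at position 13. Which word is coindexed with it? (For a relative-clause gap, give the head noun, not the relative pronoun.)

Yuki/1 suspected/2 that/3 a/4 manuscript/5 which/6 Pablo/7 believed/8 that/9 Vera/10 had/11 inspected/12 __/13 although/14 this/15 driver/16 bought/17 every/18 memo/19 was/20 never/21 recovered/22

The gap at 13 is the object of "inspected", inside a relative clause.
The relative pronoun is "which" (word 6); it is bound by the head noun immediately before it.
Its filler is the head noun "manuscript", at word 5.

5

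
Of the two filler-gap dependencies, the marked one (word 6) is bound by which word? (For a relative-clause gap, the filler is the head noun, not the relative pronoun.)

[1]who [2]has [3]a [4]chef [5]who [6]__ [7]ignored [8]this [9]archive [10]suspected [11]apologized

The marked gap is inside the relative clause, the subject of "ignored".
Its filler is the head noun "chef" (via "who"), at word 4.
(The other dependency links word 1 to a gap after word 10.)

4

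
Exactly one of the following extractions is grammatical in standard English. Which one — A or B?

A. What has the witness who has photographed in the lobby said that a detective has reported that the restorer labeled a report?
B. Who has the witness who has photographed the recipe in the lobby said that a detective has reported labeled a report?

B

In A, the wh-phrase is extracted from inside a complex-NP island (relative clause) (introduced by "who"), which blocks movement.
In B, the extraction path crosses only that-complement boundaries, which are transparent.
So B is grammatical.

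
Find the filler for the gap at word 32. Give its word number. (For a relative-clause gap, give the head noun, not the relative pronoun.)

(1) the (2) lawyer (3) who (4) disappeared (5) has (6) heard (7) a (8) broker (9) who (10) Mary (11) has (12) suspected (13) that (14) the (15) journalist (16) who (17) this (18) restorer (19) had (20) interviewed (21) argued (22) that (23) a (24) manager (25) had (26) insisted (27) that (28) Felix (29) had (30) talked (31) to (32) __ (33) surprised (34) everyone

The gap at 32 is the prepositional object of "talked", inside a relative clause.
The relative pronoun is "who" (word 9); it is bound by the head noun immediately before it.
Its filler is the head noun "broker", at word 8.

8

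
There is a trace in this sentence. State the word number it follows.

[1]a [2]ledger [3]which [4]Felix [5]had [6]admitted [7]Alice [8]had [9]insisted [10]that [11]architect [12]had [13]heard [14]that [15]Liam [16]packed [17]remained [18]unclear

The displaced element is "a ledger" (word 2).
It is linked across 3 clause boundaries (Ø → Ø → that).
It functions as the direct object of "packed", so the gap sits immediately after word 16 ("packed").
Base order: Felix had admitted Alice had insisted that architect had heard that Liam packed a ledger.

16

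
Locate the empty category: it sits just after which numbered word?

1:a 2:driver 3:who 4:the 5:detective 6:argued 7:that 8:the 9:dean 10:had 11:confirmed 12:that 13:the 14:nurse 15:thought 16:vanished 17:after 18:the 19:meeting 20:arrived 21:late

15

The displaced element is "a driver" (word 2).
It is linked across 3 clause boundaries (that → that → Ø).
It functions as the subject of "vanished", so the gap sits immediately after word 15 ("thought").
Base order: The detective argued that the dean had confirmed that the nurse thought that a driver vanished after the meeting.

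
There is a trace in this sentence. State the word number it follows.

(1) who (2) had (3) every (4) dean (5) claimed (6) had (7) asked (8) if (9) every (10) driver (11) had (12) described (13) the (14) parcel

5

The displaced element is "who" (word 1).
It is linked across 1 clause boundary (Ø).
It functions as the subject of "asked", so the gap sits immediately after word 5 ("claimed").
Base order: Every dean had claimed that who had asked if every driver had described the parcel.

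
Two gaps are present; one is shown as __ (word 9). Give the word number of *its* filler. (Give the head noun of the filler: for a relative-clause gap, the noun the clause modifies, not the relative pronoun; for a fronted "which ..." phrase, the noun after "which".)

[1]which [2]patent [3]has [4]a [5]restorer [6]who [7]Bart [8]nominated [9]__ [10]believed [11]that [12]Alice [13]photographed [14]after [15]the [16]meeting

5

The marked gap is inside the relative clause, the direct object of "nominated".
Its filler is the head noun "restorer" (via "who"), at word 5.
(The other dependency links word 2 to a gap after word 13.)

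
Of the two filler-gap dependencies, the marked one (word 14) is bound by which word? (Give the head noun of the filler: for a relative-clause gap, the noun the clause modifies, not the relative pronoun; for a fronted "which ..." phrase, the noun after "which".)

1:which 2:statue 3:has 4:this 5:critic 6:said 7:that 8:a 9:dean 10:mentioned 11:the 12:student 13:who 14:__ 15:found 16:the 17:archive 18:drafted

12

The marked gap is inside the relative clause, the subject of "found".
Its filler is the head noun "student" (via "who"), at word 12.
(The other dependency links word 2 to a gap after word 18.)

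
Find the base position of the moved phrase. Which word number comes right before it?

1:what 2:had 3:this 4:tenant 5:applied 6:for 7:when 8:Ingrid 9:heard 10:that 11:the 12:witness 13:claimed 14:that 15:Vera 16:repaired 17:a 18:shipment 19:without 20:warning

The displaced element is "what" (word 1).
It functions as the object of the preposition "for" of "applied", so the gap sits immediately after word 6 ("for").
Base order: This tenant had applied for what when Ingrid heard that the witness claimed that Vera repaired a shipment without warning.

6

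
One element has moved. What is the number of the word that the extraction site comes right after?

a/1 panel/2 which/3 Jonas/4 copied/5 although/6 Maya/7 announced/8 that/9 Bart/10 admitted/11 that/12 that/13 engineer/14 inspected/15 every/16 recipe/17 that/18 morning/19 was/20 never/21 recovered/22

The displaced element is "a panel" (word 2).
It functions as the direct object of "copied", so the gap sits immediately after word 5 ("copied").
Base order: Jonas copied a panel although Maya announced that Bart admitted that that engineer inspected every recipe that morning.

5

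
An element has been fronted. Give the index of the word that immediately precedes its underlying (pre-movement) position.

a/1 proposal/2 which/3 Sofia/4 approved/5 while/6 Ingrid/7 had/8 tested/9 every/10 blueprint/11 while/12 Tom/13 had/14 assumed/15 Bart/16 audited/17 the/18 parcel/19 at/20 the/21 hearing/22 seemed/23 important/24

The displaced element is "a proposal" (word 2).
It functions as the direct object of "approved", so the gap sits immediately after word 5 ("approved").
Base order: Sofia approved a proposal while Ingrid had tested every blueprint while Tom had assumed Bart audited the parcel at the hearing.

5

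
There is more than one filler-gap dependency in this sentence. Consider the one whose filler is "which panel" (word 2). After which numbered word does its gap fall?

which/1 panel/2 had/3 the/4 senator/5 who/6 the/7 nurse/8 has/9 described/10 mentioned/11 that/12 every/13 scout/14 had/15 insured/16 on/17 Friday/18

The displaced element is "which panel" (word 2).
It is linked across 1 clause boundary (that).
It functions as the direct object of "insured", so the gap sits immediately after word 16 ("insured").
Base order: The senator who the nurse has described had mentioned that every scout had insured which panel on Friday.

16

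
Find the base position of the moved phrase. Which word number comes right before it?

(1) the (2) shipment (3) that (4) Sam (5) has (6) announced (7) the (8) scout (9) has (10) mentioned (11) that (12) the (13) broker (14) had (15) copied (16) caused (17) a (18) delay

The displaced element is "the shipment" (word 2).
It is linked across 2 clause boundaries (Ø → that).
It functions as the direct object of "copied", so the gap sits immediately after word 15 ("copied").
Base order: Sam has announced the scout has mentioned that the broker had copied the shipment.

15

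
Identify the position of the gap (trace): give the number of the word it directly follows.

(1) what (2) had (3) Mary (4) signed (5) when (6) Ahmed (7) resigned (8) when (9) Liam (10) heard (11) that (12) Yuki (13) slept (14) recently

The displaced element is "what" (word 1).
It functions as the direct object of "signed", so the gap sits immediately after word 4 ("signed").
Base order: Mary had signed what when Ahmed resigned when Liam heard that Yuki slept recently.

4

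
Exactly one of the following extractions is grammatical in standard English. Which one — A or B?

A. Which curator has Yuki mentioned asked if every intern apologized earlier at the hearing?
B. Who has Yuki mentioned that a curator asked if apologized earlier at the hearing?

A

In B, the wh-phrase is extracted from inside a wh-island (introduced by "if"), which blocks movement.
In A, the extraction path crosses only that-complement boundaries, which are transparent.
So A is grammatical.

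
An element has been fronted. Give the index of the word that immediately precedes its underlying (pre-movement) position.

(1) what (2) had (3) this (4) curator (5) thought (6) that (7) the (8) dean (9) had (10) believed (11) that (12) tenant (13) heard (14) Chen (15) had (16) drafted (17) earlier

The displaced element is "what" (word 1).
It is linked across 3 clause boundaries (that → Ø → Ø).
It functions as the direct object of "drafted", so the gap sits immediately after word 16 ("drafted").
Base order: This curator had thought that the dean had believed that tenant heard Chen had drafted what earlier.

16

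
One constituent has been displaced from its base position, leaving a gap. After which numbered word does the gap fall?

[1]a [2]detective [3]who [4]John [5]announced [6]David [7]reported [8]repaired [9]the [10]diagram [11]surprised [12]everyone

The displaced element is "a detective" (word 2).
It is linked across 2 clause boundaries (Ø → Ø).
It functions as the subject of "repaired", so the gap sits immediately after word 7 ("reported").
Base order: John announced David reported that a detective repaired the diagram.

7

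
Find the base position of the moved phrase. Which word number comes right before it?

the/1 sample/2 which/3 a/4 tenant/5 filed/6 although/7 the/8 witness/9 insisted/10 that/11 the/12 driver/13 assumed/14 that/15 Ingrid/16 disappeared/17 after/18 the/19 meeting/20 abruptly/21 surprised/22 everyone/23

The displaced element is "the sample" (word 2).
It functions as the direct object of "filed", so the gap sits immediately after word 6 ("filed").
Base order: A tenant filed the sample although the witness insisted that the driver assumed that Ingrid disappeared after the meeting abruptly.

6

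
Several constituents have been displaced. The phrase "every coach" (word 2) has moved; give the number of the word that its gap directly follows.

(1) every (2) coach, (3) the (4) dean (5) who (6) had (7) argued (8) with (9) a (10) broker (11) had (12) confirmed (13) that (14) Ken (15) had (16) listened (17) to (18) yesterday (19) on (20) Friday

17

The displaced element is "every coach" (word 2).
It is linked across 1 clause boundary (that).
It functions as the object of the preposition "to" of "listened", so the gap sits immediately after word 17 ("to").
Base order: The dean who had argued with a broker had confirmed that Ken had listened to every coach yesterday on Friday.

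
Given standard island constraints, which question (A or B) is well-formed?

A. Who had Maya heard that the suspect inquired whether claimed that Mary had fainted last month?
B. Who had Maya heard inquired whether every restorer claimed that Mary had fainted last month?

In A, the wh-phrase is extracted from inside a wh-island (introduced by "whether"), which blocks movement.
In B, the extraction path crosses only that-complement boundaries, which are transparent.
So B is grammatical.

B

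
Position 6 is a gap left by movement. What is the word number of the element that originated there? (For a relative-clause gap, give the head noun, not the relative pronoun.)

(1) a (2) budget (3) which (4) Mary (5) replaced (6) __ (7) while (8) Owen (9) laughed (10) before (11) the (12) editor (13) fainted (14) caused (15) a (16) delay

2

The gap at 6 is the object of "replaced", inside a relative clause.
The relative pronoun is "which" (word 3); it is bound by the head noun immediately before it.
Its filler is the head noun "budget", at word 2.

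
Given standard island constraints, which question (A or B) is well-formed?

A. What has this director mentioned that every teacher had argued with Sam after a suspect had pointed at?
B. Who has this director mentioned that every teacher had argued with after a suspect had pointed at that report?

B

In A, the wh-phrase is extracted from inside an adjunct island (introduced by "after"), which blocks movement.
In B, the extraction path crosses only that-complement boundaries, which are transparent.
So B is grammatical.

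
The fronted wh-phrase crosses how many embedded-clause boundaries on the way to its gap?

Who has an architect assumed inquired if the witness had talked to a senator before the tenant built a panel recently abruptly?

"who" is extracted from the subject of "inquired".
Boundaries crossed, outermost first: [Ø] — 1 in total.

1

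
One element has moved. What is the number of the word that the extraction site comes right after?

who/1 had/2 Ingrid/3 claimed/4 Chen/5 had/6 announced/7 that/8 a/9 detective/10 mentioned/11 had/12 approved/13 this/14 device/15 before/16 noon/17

The displaced element is "who" (word 1).
It is linked across 3 clause boundaries (Ø → that → Ø).
It functions as the subject of "approved", so the gap sits immediately after word 11 ("mentioned").
Base order: Ingrid had claimed Chen had announced that a detective mentioned that who had approved this device before noon.

11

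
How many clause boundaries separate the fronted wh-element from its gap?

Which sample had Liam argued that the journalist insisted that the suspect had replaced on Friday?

"which sample" is extracted from the object of "replaced".
Boundaries crossed, outermost first: [that], [that] — 2 in total.

2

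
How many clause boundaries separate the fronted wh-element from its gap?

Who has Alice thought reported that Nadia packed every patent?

1

"who" is extracted from the subject of "reported".
Boundaries crossed, outermost first: [Ø] — 1 in total.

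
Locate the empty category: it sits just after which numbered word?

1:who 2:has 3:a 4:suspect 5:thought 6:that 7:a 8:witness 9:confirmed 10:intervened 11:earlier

The displaced element is "who" (word 1).
It is linked across 2 clause boundaries (that → Ø).
It functions as the subject of "intervened", so the gap sits immediately after word 9 ("confirmed").
Base order: A suspect has thought that a witness confirmed that who intervened earlier.

9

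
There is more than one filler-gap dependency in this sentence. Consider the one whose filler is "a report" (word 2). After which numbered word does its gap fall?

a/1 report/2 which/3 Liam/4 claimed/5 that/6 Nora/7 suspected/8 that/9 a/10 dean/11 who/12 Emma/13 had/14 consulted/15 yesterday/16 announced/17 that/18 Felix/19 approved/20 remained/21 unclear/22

20

The displaced element is "a report" (word 2).
It is linked across 3 clause boundaries (that → that → that).
It functions as the direct object of "approved", so the gap sits immediately after word 20 ("approved").
Base order: Liam claimed that Nora suspected that a dean who Emma had consulted yesterday announced that Felix approved a report.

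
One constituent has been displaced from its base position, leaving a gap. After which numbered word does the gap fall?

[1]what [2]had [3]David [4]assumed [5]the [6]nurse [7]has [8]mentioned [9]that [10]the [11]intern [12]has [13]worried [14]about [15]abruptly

14

The displaced element is "what" (word 1).
It is linked across 2 clause boundaries (Ø → that).
It functions as the object of the preposition "about" of "worried", so the gap sits immediately after word 14 ("about").
Base order: David had assumed the nurse has mentioned that the intern has worried about what abruptly.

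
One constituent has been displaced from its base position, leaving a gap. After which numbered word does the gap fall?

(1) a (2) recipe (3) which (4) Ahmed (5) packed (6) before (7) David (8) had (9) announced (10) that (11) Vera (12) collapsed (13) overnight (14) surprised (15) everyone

5

The displaced element is "a recipe" (word 2).
It functions as the direct object of "packed", so the gap sits immediately after word 5 ("packed").
Base order: Ahmed packed a recipe before David had announced that Vera collapsed overnight.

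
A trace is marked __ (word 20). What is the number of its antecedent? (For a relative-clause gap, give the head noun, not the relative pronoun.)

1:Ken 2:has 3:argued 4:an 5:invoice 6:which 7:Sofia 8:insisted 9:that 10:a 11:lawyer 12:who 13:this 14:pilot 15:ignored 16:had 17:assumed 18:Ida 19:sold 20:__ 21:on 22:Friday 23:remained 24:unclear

5

The gap at 20 is the object of "sold", inside a relative clause.
The relative pronoun is "which" (word 6); it is bound by the head noun immediately before it.
Its filler is the head noun "invoice", at word 5.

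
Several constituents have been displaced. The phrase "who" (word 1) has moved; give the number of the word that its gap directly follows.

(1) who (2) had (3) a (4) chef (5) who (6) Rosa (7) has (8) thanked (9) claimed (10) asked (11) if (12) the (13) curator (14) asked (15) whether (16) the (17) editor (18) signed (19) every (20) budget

9

The displaced element is "who" (word 1).
It is linked across 1 clause boundary (Ø).
It functions as the subject of "asked", so the gap sits immediately after word 9 ("claimed").
Base order: A chef who Rosa has thanked had claimed that who asked if the curator asked whether the editor signed every budget.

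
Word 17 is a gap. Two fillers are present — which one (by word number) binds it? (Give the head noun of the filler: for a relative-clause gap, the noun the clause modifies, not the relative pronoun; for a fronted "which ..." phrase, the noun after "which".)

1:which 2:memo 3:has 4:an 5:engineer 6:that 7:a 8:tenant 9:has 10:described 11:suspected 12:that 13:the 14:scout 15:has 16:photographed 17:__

The marked gap is the direct object of "photographed".
Its filler is the fronted wh-phrase "which memo", at word 2.
(The other dependency links word 5 to a gap after word 10.)

2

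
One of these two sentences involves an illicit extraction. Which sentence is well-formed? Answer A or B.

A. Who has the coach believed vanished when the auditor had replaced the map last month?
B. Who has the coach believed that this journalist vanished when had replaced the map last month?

In B, the wh-phrase is extracted from inside an adjunct island (introduced by "when"), which blocks movement.
In A, the extraction path crosses only that-complement boundaries, which are transparent.
So A is grammatical.

A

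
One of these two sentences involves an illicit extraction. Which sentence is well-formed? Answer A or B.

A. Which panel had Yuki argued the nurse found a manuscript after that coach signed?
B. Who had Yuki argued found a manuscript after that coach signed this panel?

In A, the wh-phrase is extracted from inside an adjunct island (introduced by "after"), which blocks movement.
In B, the extraction path crosses only that-complement boundaries, which are transparent.
So B is grammatical.

B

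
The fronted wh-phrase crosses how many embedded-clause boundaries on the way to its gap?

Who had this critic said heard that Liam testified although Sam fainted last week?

"who" is extracted from the subject of "heard".
Boundaries crossed, outermost first: [Ø] — 1 in total.

1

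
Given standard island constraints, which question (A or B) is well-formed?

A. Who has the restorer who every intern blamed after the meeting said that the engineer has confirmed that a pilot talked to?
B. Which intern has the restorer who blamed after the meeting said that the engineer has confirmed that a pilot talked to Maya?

A

In B, the wh-phrase is extracted from inside a complex-NP island (relative clause) (introduced by "who"), which blocks movement.
In A, the extraction path crosses only that-complement boundaries, which are transparent.
So A is grammatical.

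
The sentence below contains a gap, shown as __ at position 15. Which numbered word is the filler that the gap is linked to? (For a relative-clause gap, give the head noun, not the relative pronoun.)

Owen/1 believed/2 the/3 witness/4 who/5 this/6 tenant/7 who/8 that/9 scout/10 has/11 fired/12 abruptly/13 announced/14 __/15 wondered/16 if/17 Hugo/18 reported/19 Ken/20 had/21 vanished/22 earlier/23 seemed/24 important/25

The gap at 15 is the subject of "wondered", inside a relative clause.
The relative pronoun is "who" (word 5); it is bound by the head noun immediately before it.
Its filler is the head noun "witness", at word 4.

4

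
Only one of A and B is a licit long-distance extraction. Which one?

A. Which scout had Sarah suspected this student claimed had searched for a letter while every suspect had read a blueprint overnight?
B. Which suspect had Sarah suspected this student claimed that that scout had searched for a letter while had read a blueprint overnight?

In B, the wh-phrase is extracted from inside an adjunct island (introduced by "while"), which blocks movement.
In A, the extraction path crosses only that-complement boundaries, which are transparent.
So A is grammatical.

A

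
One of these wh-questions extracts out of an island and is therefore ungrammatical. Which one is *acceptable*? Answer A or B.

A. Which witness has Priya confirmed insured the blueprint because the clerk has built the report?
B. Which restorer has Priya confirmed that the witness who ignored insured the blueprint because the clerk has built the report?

In B, the wh-phrase is extracted from inside a complex-NP island (relative clause) (introduced by "who"), which blocks movement.
In A, the extraction path crosses only that-complement boundaries, which are transparent.
So A is grammatical.

A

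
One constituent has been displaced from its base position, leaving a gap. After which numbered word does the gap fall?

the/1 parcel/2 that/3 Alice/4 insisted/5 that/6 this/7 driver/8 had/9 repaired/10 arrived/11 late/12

The displaced element is "the parcel" (word 2).
It is linked across 1 clause boundary (that).
It functions as the direct object of "repaired", so the gap sits immediately after word 10 ("repaired").
Base order: Alice insisted that this driver had repaired the parcel.

10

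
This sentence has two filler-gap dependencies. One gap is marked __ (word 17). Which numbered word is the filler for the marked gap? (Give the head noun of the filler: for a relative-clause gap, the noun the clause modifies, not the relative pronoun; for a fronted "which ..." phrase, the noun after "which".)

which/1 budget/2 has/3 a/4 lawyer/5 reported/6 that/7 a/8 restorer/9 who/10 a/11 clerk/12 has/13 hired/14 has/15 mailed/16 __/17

The marked gap is the direct object of "mailed".
Its filler is the fronted wh-phrase "which budget", at word 2.
(The other dependency links word 9 to a gap after word 14.)

2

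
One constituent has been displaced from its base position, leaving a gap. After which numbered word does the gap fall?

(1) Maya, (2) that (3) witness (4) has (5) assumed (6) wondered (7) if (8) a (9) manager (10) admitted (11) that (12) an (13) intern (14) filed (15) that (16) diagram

5

The displaced element is "Maya" (word 1).
It is linked across 1 clause boundary (Ø).
It functions as the subject of "wondered", so the gap sits immediately after word 5 ("assumed").
Base order: That witness has assumed that Maya wondered if a manager admitted that an intern filed that diagram.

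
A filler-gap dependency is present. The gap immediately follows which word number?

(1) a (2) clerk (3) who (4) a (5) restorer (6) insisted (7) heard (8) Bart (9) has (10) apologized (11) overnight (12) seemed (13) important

6

The displaced element is "a clerk" (word 2).
It is linked across 1 clause boundary (Ø).
It functions as the subject of "heard", so the gap sits immediately after word 6 ("insisted").
Base order: A restorer insisted a clerk heard Bart has apologized overnight.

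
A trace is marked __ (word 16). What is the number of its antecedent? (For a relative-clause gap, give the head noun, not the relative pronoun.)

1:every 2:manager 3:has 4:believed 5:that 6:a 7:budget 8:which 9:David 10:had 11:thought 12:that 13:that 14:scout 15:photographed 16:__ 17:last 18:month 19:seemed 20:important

The gap at 16 is the object of "photographed", inside a relative clause.
The relative pronoun is "which" (word 8); it is bound by the head noun immediately before it.
Its filler is the head noun "budget", at word 7.

7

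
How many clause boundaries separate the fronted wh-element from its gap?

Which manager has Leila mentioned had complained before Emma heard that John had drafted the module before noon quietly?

1

"which manager" is extracted from the subject of "complained".
Boundaries crossed, outermost first: [Ø] — 1 in total.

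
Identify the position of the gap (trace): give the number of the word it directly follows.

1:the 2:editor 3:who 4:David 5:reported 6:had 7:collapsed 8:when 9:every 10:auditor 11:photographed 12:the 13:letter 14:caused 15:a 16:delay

5

The displaced element is "the editor" (word 2).
It is linked across 1 clause boundary (Ø).
It functions as the subject of "collapsed", so the gap sits immediately after word 5 ("reported").
Base order: David reported that the editor had collapsed when every auditor photographed the letter.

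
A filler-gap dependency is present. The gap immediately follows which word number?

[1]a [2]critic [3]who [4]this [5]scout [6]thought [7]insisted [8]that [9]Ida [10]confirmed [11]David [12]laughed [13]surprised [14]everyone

The displaced element is "a critic" (word 2).
It is linked across 1 clause boundary (Ø).
It functions as the subject of "insisted", so the gap sits immediately after word 6 ("thought").
Base order: This scout thought that a critic insisted that Ida confirmed David laughed.

6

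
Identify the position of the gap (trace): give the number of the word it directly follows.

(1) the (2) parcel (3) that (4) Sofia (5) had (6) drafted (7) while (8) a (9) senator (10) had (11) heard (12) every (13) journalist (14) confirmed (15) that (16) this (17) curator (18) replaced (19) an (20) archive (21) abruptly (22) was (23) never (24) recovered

6

The displaced element is "the parcel" (word 2).
It functions as the direct object of "drafted", so the gap sits immediately after word 6 ("drafted").
Base order: Sofia had drafted the parcel while a senator had heard every journalist confirmed that this curator replaced an archive abruptly.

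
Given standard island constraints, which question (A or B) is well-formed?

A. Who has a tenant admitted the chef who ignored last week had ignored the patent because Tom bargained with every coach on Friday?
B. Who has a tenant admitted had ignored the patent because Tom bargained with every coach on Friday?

B

In A, the wh-phrase is extracted from inside a complex-NP island (relative clause) (introduced by "who"), which blocks movement.
In B, the extraction path crosses only that-complement boundaries, which are transparent.
So B is grammatical.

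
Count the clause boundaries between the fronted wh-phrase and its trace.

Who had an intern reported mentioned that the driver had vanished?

1

"who" is extracted from the subject of "mentioned".
Boundaries crossed, outermost first: [Ø] — 1 in total.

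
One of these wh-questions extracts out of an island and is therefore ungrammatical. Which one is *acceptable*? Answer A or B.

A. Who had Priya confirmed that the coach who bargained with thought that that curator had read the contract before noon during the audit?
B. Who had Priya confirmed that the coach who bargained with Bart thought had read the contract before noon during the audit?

In A, the wh-phrase is extracted from inside a complex-NP island (relative clause) (introduced by "who"), which blocks movement.
In B, the extraction path crosses only that-complement boundaries, which are transparent.
So B is grammatical.

B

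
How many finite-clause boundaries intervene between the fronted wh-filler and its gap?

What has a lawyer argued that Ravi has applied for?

1

"what" is extracted from the PP object of "applied".
Boundaries crossed, outermost first: [that] — 1 in total.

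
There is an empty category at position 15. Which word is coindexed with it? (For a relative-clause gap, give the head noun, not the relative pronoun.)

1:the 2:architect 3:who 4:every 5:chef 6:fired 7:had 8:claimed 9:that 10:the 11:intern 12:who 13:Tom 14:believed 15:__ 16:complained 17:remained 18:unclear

The gap at 15 is the subject of "complained", inside a relative clause.
The relative pronoun is "who" (word 12); it is bound by the head noun immediately before it.
Its filler is the head noun "intern", at word 11.

11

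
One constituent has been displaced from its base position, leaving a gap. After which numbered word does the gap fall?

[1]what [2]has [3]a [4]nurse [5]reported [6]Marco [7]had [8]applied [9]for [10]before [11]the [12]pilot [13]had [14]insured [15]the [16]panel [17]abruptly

The displaced element is "what" (word 1).
It is linked across 1 clause boundary (Ø).
It functions as the object of the preposition "for" of "applied", so the gap sits immediately after word 9 ("for").
Base order: A nurse has reported Marco had applied for what before the pilot had insured the panel abruptly.

9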